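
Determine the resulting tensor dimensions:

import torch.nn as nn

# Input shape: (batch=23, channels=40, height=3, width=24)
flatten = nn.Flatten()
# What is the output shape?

Input shape: (23, 40, 3, 24)
Output shape: (23, 2880)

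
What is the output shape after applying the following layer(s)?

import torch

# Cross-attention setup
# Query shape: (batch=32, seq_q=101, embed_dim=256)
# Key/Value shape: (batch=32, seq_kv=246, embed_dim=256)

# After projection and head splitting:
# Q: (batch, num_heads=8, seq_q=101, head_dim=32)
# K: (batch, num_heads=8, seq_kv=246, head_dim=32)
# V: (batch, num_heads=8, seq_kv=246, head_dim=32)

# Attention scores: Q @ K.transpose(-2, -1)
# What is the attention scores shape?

Input shape: (32, 101, 256)
Output shape: (32, 8, 101, 246)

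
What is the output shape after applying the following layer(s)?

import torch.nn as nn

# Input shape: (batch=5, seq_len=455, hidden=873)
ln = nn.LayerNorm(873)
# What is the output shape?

Input shape: (5, 455, 873)
Output shape: (5, 455, 873)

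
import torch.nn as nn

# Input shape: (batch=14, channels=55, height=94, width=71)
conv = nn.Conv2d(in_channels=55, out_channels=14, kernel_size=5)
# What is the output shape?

Input shape: (14, 55, 94, 71)
Output shape: (14, 14, 90, 67)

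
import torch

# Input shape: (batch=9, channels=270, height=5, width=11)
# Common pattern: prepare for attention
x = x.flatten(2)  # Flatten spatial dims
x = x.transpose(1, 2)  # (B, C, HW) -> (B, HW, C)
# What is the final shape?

Input shape: (9, 270, 5, 11)
  -> after flatten(2): (9, 270, 55)
Output shape: (9, 55, 270)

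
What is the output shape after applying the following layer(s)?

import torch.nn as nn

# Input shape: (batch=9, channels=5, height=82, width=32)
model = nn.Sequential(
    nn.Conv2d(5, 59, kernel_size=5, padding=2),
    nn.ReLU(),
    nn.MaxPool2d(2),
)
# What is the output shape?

Input shape: (9, 5, 82, 32)
  -> after Conv2d: (9, 59, 82, 32)
  -> after ReLU: (9, 59, 82, 32)
Output shape: (9, 59, 41, 16)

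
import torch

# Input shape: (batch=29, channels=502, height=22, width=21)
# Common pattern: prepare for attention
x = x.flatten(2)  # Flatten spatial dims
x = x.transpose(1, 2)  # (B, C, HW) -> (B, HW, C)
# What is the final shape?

Input shape: (29, 502, 22, 21)
  -> after flatten(2): (29, 502, 462)
Output shape: (29, 462, 502)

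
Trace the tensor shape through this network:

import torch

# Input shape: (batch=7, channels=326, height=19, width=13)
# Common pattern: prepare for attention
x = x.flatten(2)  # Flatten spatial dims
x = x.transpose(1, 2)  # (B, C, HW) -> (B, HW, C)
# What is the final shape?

Input shape: (7, 326, 19, 13)
  -> after flatten(2): (7, 326, 247)
Output shape: (7, 247, 326)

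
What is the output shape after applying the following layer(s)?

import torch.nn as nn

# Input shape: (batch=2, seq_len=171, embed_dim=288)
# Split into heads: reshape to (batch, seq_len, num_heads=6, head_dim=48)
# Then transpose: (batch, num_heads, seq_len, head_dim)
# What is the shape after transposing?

Input shape: (2, 171, 288)
  -> after reshape: (2, 171, 6, 48)
Output shape: (2, 6, 171, 48)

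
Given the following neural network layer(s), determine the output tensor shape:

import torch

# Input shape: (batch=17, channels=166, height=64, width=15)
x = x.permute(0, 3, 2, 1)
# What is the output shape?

Input shape: (17, 166, 64, 15)
Output shape: (17, 15, 64, 166)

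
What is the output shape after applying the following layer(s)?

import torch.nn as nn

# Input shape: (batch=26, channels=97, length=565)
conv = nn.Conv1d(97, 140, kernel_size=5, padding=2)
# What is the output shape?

Input shape: (26, 97, 565)
Output shape: (26, 140, 565)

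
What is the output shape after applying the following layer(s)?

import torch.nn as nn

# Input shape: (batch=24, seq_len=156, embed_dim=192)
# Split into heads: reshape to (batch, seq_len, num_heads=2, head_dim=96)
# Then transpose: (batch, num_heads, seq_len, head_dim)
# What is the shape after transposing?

Input shape: (24, 156, 192)
  -> after reshape: (24, 156, 2, 96)
Output shape: (24, 2, 156, 96)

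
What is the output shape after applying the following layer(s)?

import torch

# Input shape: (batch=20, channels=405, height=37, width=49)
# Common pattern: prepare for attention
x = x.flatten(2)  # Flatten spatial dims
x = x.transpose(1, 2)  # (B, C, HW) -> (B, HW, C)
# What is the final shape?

Input shape: (20, 405, 37, 49)
  -> after flatten(2): (20, 405, 1813)
Output shape: (20, 1813, 405)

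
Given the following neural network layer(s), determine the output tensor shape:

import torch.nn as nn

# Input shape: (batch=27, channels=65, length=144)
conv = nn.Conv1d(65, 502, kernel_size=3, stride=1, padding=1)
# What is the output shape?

Input shape: (27, 65, 144)
Output shape: (27, 502, 144)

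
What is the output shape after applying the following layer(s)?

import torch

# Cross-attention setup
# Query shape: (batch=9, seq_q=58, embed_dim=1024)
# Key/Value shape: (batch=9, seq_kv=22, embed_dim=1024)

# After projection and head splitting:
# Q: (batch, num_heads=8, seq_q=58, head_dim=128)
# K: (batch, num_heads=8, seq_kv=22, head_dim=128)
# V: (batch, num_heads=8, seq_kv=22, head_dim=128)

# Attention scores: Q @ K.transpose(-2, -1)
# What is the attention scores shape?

Input shape: (9, 58, 1024)
Output shape: (9, 8, 58, 22)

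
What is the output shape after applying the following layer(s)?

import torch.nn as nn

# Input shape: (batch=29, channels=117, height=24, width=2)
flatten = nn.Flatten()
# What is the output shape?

Input shape: (29, 117, 24, 2)
Output shape: (29, 5616)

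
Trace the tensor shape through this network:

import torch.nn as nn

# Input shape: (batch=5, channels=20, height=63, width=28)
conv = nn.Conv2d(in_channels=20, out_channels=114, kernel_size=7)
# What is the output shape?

Input shape: (5, 20, 63, 28)
Output shape: (5, 114, 57, 22)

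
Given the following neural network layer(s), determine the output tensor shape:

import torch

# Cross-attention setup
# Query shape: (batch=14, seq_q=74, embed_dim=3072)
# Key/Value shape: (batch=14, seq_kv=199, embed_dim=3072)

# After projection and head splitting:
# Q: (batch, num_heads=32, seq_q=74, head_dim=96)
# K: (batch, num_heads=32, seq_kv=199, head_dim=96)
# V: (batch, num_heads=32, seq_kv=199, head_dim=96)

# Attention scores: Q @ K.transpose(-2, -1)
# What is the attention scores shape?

Input shape: (14, 74, 3072)
Output shape: (14, 32, 74, 199)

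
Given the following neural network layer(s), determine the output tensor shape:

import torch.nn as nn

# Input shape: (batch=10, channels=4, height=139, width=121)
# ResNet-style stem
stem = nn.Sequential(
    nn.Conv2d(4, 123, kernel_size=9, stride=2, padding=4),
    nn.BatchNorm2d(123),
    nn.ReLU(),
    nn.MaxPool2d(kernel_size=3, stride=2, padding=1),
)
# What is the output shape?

Input shape: (10, 4, 139, 121)
  -> after Conv2d 9x9 stride=2: (10, 123, 70, 61)
Output shape: (10, 123, 35, 31)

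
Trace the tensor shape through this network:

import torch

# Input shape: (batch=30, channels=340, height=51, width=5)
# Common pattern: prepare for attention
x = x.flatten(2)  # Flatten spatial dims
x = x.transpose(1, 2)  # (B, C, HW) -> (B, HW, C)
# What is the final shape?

Input shape: (30, 340, 51, 5)
  -> after flatten(2): (30, 340, 255)
Output shape: (30, 255, 340)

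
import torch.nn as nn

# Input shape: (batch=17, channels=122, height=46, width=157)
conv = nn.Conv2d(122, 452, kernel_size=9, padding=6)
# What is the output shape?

Input shape: (17, 122, 46, 157)
Output shape: (17, 452, 50, 161)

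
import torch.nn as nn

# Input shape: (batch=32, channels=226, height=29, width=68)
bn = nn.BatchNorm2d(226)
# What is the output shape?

Input shape: (32, 226, 29, 68)
Output shape: (32, 226, 29, 68)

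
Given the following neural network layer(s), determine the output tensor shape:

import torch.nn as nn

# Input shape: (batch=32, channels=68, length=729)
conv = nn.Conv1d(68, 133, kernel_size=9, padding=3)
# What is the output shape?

Input shape: (32, 68, 729)
Output shape: (32, 133, 727)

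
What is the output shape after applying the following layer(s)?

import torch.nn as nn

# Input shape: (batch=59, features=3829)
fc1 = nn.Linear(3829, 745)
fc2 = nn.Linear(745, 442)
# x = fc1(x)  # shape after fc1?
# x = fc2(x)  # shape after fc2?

Input shape: (59, 3829)
  -> after fc1: (59, 745)
Output shape: (59, 442)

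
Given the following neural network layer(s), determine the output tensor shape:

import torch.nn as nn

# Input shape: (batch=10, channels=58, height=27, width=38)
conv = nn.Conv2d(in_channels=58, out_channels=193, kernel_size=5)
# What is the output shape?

Input shape: (10, 58, 27, 38)
Output shape: (10, 193, 23, 34)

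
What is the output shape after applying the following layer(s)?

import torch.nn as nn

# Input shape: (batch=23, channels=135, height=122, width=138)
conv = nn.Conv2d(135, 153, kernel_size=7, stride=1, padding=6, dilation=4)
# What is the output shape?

Input shape: (23, 135, 122, 138)
Output shape: (23, 153, 110, 126)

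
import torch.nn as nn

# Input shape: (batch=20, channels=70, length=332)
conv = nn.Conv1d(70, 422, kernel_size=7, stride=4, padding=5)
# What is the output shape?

Input shape: (20, 70, 332)
Output shape: (20, 422, 84)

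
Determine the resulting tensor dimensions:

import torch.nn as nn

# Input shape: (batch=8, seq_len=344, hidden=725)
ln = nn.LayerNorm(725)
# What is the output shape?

Input shape: (8, 344, 725)
Output shape: (8, 344, 725)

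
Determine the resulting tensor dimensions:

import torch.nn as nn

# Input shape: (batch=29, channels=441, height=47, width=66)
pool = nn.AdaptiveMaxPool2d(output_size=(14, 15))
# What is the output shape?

Input shape: (29, 441, 47, 66)
Output shape: (29, 441, 14, 15)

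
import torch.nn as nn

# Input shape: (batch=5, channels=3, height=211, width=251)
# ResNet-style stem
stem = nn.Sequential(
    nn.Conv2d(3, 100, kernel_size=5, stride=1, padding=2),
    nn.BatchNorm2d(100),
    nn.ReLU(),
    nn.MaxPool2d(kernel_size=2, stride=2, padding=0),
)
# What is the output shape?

Input shape: (5, 3, 211, 251)
  -> after Conv2d 5x5 stride=1: (5, 100, 211, 251)
Output shape: (5, 100, 105, 125)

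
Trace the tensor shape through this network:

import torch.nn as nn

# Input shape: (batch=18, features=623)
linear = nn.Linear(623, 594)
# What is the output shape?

Input shape: (18, 623)
Output shape: (18, 594)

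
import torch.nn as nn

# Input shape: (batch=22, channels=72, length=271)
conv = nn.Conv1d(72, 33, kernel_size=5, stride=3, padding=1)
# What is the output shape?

Input shape: (22, 72, 271)
Output shape: (22, 33, 90)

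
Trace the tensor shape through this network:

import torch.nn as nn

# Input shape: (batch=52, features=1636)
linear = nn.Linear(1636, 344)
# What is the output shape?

Input shape: (52, 1636)
Output shape: (52, 344)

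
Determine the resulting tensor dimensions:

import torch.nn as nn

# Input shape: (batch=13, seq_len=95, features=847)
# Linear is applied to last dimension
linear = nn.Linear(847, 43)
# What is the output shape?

Input shape: (13, 95, 847)
Output shape: (13, 95, 43)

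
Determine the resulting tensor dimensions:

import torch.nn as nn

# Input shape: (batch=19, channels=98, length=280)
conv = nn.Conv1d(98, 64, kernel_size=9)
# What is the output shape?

Input shape: (19, 98, 280)
Output shape: (19, 64, 272)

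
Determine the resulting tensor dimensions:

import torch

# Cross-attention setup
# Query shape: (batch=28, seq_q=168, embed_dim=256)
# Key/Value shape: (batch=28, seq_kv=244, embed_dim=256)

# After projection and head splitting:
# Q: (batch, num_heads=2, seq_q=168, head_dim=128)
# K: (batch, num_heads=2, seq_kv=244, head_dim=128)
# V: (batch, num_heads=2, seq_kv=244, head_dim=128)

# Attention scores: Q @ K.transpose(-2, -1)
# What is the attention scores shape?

Input shape: (28, 168, 256)
Output shape: (28, 2, 168, 244)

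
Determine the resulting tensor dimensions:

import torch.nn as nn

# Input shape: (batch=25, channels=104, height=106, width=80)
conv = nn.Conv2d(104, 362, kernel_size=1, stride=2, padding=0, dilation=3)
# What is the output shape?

Input shape: (25, 104, 106, 80)
Output shape: (25, 362, 53, 40)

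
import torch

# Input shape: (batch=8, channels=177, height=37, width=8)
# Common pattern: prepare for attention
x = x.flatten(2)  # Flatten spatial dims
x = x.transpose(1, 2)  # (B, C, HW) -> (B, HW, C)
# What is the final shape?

Input shape: (8, 177, 37, 8)
  -> after flatten(2): (8, 177, 296)
Output shape: (8, 296, 177)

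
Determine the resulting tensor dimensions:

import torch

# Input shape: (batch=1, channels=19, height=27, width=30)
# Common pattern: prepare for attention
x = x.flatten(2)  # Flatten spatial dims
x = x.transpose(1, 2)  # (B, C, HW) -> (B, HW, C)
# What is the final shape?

Input shape: (1, 19, 27, 30)
  -> after flatten(2): (1, 19, 810)
Output shape: (1, 810, 19)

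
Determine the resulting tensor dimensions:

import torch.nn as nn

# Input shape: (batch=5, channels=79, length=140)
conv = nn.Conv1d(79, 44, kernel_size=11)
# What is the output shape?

Input shape: (5, 79, 140)
Output shape: (5, 44, 130)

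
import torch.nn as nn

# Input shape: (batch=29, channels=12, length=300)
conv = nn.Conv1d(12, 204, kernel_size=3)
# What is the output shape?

Input shape: (29, 12, 300)
Output shape: (29, 204, 298)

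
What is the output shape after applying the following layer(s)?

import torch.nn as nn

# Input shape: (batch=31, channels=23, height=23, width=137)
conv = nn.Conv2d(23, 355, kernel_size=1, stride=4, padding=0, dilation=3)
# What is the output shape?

Input shape: (31, 23, 23, 137)
Output shape: (31, 355, 6, 35)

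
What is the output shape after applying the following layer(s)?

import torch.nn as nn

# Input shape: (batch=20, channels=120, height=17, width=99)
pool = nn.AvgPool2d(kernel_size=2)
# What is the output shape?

Input shape: (20, 120, 17, 99)
Output shape: (20, 120, 8, 49)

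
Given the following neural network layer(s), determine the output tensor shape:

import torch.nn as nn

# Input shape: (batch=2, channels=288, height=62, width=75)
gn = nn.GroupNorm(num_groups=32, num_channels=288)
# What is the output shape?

Input shape: (2, 288, 62, 75)
Output shape: (2, 288, 62, 75)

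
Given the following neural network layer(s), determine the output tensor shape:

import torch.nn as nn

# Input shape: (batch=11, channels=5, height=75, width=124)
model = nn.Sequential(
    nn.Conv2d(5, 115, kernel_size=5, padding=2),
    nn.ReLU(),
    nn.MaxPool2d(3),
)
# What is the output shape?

Input shape: (11, 5, 75, 124)
  -> after Conv2d: (11, 115, 75, 124)
  -> after ReLU: (11, 115, 75, 124)
Output shape: (11, 115, 25, 41)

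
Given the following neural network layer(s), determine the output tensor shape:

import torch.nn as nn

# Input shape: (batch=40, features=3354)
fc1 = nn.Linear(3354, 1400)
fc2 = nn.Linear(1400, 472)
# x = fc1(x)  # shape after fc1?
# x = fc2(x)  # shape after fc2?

Input shape: (40, 3354)
  -> after fc1: (40, 1400)
Output shape: (40, 472)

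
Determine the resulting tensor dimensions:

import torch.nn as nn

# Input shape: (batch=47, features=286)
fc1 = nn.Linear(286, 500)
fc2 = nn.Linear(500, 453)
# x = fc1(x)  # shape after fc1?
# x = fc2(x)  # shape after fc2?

Input shape: (47, 286)
  -> after fc1: (47, 500)
Output shape: (47, 453)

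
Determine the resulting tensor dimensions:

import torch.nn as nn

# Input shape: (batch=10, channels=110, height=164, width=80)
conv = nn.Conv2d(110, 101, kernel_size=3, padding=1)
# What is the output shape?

Input shape: (10, 110, 164, 80)
Output shape: (10, 101, 164, 80)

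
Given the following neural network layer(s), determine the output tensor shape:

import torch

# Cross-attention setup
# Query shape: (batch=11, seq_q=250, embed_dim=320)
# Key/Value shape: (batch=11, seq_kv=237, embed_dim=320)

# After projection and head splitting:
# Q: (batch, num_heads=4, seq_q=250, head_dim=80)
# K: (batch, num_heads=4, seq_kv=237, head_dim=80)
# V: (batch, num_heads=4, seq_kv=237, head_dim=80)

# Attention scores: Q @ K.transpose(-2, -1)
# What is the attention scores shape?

Input shape: (11, 250, 320)
Output shape: (11, 4, 250, 237)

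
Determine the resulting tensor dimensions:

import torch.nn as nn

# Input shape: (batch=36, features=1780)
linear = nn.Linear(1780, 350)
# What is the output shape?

Input shape: (36, 1780)
Output shape: (36, 350)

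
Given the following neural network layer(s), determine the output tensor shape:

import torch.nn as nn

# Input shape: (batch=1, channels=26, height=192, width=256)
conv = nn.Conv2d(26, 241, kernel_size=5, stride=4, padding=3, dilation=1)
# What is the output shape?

Input shape: (1, 26, 192, 256)
Output shape: (1, 241, 49, 65)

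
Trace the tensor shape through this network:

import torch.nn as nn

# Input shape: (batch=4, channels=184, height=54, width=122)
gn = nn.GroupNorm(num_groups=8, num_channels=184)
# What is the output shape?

Input shape: (4, 184, 54, 122)
Output shape: (4, 184, 54, 122)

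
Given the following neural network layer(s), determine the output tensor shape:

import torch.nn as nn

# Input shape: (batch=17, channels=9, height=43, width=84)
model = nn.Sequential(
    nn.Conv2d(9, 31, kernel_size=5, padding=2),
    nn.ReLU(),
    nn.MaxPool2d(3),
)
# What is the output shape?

Input shape: (17, 9, 43, 84)
  -> after Conv2d: (17, 31, 43, 84)
  -> after ReLU: (17, 31, 43, 84)
Output shape: (17, 31, 14, 28)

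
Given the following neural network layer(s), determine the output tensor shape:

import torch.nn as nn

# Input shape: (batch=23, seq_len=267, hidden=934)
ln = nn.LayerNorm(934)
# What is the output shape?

Input shape: (23, 267, 934)
Output shape: (23, 267, 934)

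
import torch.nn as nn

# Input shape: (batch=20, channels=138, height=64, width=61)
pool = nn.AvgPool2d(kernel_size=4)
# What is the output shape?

Input shape: (20, 138, 64, 61)
Output shape: (20, 138, 16, 15)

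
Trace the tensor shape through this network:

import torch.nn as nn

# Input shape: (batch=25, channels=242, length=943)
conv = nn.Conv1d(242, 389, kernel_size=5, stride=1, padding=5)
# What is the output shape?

Input shape: (25, 242, 943)
Output shape: (25, 389, 949)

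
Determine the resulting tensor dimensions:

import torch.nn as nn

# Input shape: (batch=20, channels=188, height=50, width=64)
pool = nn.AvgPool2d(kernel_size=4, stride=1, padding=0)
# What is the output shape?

Input shape: (20, 188, 50, 64)
Output shape: (20, 188, 47, 61)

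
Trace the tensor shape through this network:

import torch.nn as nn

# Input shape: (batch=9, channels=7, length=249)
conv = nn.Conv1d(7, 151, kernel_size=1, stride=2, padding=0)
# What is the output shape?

Input shape: (9, 7, 249)
Output shape: (9, 151, 125)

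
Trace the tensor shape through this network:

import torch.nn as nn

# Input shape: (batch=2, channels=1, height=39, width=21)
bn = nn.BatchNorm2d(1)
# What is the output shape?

Input shape: (2, 1, 39, 21)
Output shape: (2, 1, 39, 21)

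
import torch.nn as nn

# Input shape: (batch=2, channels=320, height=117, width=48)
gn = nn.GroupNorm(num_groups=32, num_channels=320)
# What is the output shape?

Input shape: (2, 320, 117, 48)
Output shape: (2, 320, 117, 48)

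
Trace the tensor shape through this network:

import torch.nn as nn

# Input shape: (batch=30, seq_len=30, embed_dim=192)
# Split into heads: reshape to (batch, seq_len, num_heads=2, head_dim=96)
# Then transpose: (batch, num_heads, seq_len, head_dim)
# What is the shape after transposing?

Input shape: (30, 30, 192)
  -> after reshape: (30, 30, 2, 96)
Output shape: (30, 2, 30, 96)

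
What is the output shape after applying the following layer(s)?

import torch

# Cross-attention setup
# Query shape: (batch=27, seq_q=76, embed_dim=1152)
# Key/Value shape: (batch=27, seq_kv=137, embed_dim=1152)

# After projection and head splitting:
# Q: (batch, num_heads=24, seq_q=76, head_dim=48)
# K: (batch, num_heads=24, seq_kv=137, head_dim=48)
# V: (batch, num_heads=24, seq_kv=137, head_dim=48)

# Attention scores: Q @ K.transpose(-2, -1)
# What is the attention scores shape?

Input shape: (27, 76, 1152)
Output shape: (27, 24, 76, 137)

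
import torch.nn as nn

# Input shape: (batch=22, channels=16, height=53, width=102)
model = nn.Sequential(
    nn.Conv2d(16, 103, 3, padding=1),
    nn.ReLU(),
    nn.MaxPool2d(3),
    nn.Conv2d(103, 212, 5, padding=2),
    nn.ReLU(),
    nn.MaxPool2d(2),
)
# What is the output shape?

Input shape: (22, 16, 53, 102)
  -> after first Conv2d: (22, 103, 53, 102)
  -> after first MaxPool2d: (22, 103, 17, 34)
  -> after second Conv2d: (22, 212, 17, 34)
Output shape: (22, 212, 8, 17)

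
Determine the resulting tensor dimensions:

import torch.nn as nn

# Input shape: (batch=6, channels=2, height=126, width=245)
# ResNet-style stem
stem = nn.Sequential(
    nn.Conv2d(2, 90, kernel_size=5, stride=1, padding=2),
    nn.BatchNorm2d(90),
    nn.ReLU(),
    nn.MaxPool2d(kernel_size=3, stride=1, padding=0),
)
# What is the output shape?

Input shape: (6, 2, 126, 245)
  -> after Conv2d 5x5 stride=1: (6, 90, 126, 245)
Output shape: (6, 90, 124, 243)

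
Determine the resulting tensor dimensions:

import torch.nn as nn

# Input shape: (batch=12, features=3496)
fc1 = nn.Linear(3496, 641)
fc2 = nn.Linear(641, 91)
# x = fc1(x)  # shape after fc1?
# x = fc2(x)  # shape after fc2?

Input shape: (12, 3496)
  -> after fc1: (12, 641)
Output shape: (12, 91)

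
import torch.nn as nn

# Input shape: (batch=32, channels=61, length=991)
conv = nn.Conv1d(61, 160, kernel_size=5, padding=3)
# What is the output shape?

Input shape: (32, 61, 991)
Output shape: (32, 160, 993)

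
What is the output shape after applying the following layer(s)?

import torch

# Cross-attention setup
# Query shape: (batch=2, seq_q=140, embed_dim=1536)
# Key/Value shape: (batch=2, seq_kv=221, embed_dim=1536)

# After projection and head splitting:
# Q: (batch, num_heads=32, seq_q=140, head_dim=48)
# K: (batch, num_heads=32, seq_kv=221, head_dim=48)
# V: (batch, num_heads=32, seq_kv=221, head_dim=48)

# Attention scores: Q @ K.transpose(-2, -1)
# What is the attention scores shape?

Input shape: (2, 140, 1536)
Output shape: (2, 32, 140, 221)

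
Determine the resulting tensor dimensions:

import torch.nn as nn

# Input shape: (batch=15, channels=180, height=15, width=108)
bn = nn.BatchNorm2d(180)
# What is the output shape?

Input shape: (15, 180, 15, 108)
Output shape: (15, 180, 15, 108)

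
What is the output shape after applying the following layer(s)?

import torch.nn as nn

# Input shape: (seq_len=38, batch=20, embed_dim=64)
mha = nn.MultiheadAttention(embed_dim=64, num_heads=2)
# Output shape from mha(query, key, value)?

Input shape: (38, 20, 64)
Output shape: (38, 20, 64)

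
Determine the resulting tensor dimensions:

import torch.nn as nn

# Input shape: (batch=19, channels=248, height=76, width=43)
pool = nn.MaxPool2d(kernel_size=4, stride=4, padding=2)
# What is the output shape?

Input shape: (19, 248, 76, 43)
Output shape: (19, 248, 20, 11)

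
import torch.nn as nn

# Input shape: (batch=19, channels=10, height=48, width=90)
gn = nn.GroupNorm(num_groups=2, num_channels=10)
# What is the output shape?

Input shape: (19, 10, 48, 90)
Output shape: (19, 10, 48, 90)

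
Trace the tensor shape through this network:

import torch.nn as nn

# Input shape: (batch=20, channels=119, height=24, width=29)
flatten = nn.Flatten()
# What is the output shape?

Input shape: (20, 119, 24, 29)
Output shape: (20, 82824)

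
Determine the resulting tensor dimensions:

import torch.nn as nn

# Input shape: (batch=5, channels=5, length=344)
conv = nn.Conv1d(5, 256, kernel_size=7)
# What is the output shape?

Input shape: (5, 5, 344)
Output shape: (5, 256, 338)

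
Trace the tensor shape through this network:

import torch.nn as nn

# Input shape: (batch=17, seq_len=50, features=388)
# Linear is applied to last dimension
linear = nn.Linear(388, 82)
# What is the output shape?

Input shape: (17, 50, 388)
Output shape: (17, 50, 82)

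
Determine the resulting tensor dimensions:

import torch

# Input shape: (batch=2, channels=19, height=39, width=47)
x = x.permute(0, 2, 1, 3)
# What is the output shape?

Input shape: (2, 19, 39, 47)
Output shape: (2, 39, 19, 47)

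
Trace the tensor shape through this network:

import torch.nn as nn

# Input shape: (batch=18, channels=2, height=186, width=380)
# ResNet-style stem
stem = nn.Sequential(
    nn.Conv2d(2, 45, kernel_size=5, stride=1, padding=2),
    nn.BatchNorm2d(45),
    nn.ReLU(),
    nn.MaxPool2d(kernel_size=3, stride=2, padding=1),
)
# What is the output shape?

Input shape: (18, 2, 186, 380)
  -> after Conv2d 5x5 stride=1: (18, 45, 186, 380)
Output shape: (18, 45, 93, 190)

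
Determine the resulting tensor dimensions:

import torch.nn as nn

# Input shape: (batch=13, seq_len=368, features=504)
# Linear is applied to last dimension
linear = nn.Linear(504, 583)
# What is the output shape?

Input shape: (13, 368, 504)
Output shape: (13, 368, 583)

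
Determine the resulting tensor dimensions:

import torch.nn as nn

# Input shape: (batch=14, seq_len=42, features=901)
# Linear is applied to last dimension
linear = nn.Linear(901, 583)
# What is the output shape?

Input shape: (14, 42, 901)
Output shape: (14, 42, 583)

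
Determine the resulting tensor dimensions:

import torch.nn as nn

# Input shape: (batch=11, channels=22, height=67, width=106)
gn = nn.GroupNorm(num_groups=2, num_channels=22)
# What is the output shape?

Input shape: (11, 22, 67, 106)
Output shape: (11, 22, 67, 106)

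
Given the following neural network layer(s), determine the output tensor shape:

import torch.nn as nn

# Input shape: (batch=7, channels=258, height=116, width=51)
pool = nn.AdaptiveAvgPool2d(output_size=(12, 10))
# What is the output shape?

Input shape: (7, 258, 116, 51)
Output shape: (7, 258, 12, 10)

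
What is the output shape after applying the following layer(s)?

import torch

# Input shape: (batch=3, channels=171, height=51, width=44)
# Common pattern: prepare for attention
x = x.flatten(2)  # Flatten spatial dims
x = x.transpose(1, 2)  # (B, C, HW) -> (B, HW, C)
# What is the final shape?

Input shape: (3, 171, 51, 44)
  -> after flatten(2): (3, 171, 2244)
Output shape: (3, 2244, 171)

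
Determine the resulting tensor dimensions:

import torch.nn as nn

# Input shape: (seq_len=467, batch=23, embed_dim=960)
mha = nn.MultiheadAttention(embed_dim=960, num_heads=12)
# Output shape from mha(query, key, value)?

Input shape: (467, 23, 960)
Output shape: (467, 23, 960)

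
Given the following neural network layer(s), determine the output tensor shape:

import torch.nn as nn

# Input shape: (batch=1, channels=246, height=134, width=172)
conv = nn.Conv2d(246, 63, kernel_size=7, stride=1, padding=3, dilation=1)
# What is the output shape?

Input shape: (1, 246, 134, 172)
Output shape: (1, 63, 134, 172)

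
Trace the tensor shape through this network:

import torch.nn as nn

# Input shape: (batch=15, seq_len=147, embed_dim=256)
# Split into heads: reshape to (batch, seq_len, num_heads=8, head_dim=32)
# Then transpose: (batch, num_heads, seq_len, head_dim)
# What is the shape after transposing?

Input shape: (15, 147, 256)
  -> after reshape: (15, 147, 8, 32)
Output shape: (15, 8, 147, 32)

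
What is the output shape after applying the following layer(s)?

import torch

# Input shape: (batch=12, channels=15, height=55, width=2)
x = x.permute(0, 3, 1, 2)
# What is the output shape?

Input shape: (12, 15, 55, 2)
Output shape: (12, 2, 15, 55)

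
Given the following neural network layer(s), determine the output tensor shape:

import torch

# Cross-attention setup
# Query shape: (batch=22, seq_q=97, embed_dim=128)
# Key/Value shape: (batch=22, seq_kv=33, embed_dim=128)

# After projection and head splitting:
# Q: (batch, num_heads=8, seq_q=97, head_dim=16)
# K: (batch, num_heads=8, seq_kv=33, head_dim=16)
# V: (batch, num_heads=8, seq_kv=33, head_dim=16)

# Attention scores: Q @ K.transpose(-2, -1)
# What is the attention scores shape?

Input shape: (22, 97, 128)
Output shape: (22, 8, 97, 33)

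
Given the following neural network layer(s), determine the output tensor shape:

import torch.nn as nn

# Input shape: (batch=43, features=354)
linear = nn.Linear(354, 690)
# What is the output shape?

Input shape: (43, 354)
Output shape: (43, 690)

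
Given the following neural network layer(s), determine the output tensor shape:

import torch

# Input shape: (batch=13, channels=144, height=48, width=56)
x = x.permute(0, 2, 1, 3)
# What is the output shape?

Input shape: (13, 144, 48, 56)
Output shape: (13, 48, 144, 56)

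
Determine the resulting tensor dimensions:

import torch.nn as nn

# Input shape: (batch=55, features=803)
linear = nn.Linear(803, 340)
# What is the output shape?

Input shape: (55, 803)
Output shape: (55, 340)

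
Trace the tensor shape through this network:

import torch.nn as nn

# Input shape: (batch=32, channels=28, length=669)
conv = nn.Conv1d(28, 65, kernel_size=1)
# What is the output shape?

Input shape: (32, 28, 669)
Output shape: (32, 65, 669)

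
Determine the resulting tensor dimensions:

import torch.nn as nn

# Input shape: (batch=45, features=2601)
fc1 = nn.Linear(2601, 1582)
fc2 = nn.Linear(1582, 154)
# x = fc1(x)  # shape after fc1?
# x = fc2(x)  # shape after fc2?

Input shape: (45, 2601)
  -> after fc1: (45, 1582)
Output shape: (45, 154)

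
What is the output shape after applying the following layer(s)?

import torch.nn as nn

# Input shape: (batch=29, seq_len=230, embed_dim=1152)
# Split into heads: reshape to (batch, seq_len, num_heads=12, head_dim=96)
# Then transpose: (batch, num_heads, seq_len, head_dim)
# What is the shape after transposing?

Input shape: (29, 230, 1152)
  -> after reshape: (29, 230, 12, 96)
Output shape: (29, 12, 230, 96)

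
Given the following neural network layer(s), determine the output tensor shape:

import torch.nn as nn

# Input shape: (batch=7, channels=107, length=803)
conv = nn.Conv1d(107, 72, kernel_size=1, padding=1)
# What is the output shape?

Input shape: (7, 107, 803)
Output shape: (7, 72, 805)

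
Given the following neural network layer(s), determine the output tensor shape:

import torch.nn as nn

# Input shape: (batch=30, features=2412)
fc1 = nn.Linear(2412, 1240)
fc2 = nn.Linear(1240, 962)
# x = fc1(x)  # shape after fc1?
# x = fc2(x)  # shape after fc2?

Input shape: (30, 2412)
  -> after fc1: (30, 1240)
Output shape: (30, 962)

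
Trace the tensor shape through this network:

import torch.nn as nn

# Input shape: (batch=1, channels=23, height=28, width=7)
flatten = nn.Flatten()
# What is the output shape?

Input shape: (1, 23, 28, 7)
Output shape: (1, 4508)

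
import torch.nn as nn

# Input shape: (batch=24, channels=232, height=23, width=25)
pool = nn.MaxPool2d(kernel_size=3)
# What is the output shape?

Input shape: (24, 232, 23, 25)
Output shape: (24, 232, 7, 8)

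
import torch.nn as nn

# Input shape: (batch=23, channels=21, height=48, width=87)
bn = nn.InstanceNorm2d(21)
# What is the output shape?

Input shape: (23, 21, 48, 87)
Output shape: (23, 21, 48, 87)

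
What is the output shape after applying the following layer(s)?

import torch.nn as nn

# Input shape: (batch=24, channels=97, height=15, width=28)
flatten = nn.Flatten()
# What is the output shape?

Input shape: (24, 97, 15, 28)
Output shape: (24, 40740)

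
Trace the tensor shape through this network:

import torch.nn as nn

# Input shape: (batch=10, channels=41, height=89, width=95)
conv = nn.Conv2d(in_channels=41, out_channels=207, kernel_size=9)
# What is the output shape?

Input shape: (10, 41, 89, 95)
Output shape: (10, 207, 81, 87)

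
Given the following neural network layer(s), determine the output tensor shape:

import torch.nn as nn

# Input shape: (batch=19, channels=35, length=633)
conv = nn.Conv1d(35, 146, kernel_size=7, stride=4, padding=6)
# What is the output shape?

Input shape: (19, 35, 633)
Output shape: (19, 146, 160)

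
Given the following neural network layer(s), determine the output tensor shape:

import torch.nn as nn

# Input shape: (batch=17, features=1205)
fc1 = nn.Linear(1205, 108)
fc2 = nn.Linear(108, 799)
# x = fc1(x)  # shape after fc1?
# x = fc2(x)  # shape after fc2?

Input shape: (17, 1205)
  -> after fc1: (17, 108)
Output shape: (17, 799)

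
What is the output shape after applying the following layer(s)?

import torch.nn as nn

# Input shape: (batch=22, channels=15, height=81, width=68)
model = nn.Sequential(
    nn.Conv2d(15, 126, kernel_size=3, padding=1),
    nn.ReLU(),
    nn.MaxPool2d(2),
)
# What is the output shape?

Input shape: (22, 15, 81, 68)
  -> after Conv2d: (22, 126, 81, 68)
  -> after ReLU: (22, 126, 81, 68)
Output shape: (22, 126, 40, 34)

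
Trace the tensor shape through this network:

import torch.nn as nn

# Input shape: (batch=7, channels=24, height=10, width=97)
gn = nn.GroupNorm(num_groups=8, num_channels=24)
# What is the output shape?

Input shape: (7, 24, 10, 97)
Output shape: (7, 24, 10, 97)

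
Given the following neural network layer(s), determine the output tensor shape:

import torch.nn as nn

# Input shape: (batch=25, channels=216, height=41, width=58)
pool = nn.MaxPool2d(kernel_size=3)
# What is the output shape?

Input shape: (25, 216, 41, 58)
Output shape: (25, 216, 13, 19)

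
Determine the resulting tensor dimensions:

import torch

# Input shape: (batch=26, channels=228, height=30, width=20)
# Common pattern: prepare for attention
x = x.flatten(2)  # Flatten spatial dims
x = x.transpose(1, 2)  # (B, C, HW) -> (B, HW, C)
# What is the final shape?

Input shape: (26, 228, 30, 20)
  -> after flatten(2): (26, 228, 600)
Output shape: (26, 600, 228)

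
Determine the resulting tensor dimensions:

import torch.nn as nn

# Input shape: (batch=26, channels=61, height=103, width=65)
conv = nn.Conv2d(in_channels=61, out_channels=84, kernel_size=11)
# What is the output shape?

Input shape: (26, 61, 103, 65)
Output shape: (26, 84, 93, 55)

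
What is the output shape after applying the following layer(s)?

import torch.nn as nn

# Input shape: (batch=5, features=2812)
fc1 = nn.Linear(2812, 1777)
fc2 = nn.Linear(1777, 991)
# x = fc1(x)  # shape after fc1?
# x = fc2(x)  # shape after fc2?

Input shape: (5, 2812)
  -> after fc1: (5, 1777)
Output shape: (5, 991)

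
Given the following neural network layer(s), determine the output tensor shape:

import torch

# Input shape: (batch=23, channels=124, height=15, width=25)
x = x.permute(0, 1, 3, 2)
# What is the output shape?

Input shape: (23, 124, 15, 25)
Output shape: (23, 124, 25, 15)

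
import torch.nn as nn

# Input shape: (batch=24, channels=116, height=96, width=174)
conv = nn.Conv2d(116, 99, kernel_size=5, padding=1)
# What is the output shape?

Input shape: (24, 116, 96, 174)
Output shape: (24, 99, 94, 172)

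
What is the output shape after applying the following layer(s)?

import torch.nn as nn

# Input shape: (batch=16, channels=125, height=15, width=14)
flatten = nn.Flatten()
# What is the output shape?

Input shape: (16, 125, 15, 14)
Output shape: (16, 26250)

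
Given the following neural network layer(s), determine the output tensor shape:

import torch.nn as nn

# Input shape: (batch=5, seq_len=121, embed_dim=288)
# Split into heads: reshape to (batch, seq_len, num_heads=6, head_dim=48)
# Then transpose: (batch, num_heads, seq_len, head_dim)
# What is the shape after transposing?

Input shape: (5, 121, 288)
  -> after reshape: (5, 121, 6, 48)
Output shape: (5, 6, 121, 48)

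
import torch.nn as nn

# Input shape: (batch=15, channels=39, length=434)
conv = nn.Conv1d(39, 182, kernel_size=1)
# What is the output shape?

Input shape: (15, 39, 434)
Output shape: (15, 182, 434)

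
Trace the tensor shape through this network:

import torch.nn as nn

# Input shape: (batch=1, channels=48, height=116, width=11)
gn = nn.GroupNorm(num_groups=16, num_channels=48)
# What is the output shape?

Input shape: (1, 48, 116, 11)
Output shape: (1, 48, 116, 11)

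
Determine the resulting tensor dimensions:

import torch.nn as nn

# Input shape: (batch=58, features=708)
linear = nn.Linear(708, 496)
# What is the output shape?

Input shape: (58, 708)
Output shape: (58, 496)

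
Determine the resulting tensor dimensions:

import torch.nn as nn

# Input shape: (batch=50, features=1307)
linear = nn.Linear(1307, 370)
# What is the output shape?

Input shape: (50, 1307)
Output shape: (50, 370)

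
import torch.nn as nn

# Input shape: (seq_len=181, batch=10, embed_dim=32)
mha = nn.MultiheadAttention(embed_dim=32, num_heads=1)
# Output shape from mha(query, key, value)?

Input shape: (181, 10, 32)
Output shape: (181, 10, 32)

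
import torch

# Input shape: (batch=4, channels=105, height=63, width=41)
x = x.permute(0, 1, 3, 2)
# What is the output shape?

Input shape: (4, 105, 63, 41)
Output shape: (4, 105, 41, 63)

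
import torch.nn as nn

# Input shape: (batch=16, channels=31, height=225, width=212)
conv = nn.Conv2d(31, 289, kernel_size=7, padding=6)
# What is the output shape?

Input shape: (16, 31, 225, 212)
Output shape: (16, 289, 231, 218)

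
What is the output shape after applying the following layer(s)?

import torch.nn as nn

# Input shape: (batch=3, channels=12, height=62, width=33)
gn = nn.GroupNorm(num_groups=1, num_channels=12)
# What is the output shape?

Input shape: (3, 12, 62, 33)
Output shape: (3, 12, 62, 33)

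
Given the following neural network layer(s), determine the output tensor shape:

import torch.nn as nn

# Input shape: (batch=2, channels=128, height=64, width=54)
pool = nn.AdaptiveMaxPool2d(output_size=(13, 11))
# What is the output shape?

Input shape: (2, 128, 64, 54)
Output shape: (2, 128, 13, 11)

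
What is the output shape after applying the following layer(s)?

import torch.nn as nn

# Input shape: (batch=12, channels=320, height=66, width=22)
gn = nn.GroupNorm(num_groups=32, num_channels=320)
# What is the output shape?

Input shape: (12, 320, 66, 22)
Output shape: (12, 320, 66, 22)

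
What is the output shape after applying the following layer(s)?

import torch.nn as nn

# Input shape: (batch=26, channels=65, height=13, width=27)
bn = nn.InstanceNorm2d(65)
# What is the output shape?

Input shape: (26, 65, 13, 27)
Output shape: (26, 65, 13, 27)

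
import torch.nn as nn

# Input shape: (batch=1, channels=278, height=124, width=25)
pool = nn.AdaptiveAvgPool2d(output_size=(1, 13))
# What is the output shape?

Input shape: (1, 278, 124, 25)
Output shape: (1, 278, 1, 13)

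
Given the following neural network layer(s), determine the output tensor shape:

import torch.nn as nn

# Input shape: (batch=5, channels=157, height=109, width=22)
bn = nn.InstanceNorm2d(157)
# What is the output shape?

Input shape: (5, 157, 109, 22)
Output shape: (5, 157, 109, 22)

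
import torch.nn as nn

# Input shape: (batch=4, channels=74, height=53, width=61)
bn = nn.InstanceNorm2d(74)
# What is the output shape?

Input shape: (4, 74, 53, 61)
Output shape: (4, 74, 53, 61)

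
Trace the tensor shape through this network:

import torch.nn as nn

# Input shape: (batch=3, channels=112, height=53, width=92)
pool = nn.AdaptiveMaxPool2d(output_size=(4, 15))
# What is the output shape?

Input shape: (3, 112, 53, 92)
Output shape: (3, 112, 4, 15)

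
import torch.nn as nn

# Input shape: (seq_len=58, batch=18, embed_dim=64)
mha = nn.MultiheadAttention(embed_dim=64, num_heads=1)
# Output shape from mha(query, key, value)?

Input shape: (58, 18, 64)
Output shape: (58, 18, 64)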